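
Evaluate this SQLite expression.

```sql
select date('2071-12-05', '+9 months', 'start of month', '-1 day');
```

Adding +9 months to 2071-12-05 gives 2072-09-05.
`start of month` rewinds 2072-09-05 to 2072-09-01.
Going back 1 day from 2072-09-01 reaches 2072-08-31 (last day of August, 31 days).

2072-08-31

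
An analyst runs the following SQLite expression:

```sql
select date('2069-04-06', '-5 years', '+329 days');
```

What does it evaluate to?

Adding -5 years to 2069-04-06 gives 2064-04-06.
Applying '+329 days' to 2064-04-06: counting 329 days forward gives 2065-03-01.

2065-03-01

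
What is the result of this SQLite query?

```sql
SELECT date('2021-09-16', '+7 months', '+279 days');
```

Adding +7 months to 2021-09-16 gives 2022-04-16.
Applying '+279 days' to 2022-04-16: counting 279 days forward gives 2023-01-20.

2023-01-20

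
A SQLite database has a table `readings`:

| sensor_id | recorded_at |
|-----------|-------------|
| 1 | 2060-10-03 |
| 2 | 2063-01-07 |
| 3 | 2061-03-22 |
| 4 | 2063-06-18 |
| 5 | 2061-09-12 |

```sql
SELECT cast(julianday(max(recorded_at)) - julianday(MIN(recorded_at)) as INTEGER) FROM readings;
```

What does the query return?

MIN = 2060-10-03, MAX = 2063-06-18.
28 days remain in October 2060 after the 3rd (31 − 3).
Full months from November 2060 through May 2063 contribute their day counts.
Then 18 days into June 2063.
Total: 28 + 30 + 31 + 31 + 28 + 31 + 30 + 31 + 30 + 31 + 31 + 30 + 31 + 30 + 31 + 31 + 28 + 31 + 30 + 31 + 30 + 31 + 31 + 30 + 31 + 30 + 31 + 31 + 28 + 31 + 30 + 31 + 18 = 988.

988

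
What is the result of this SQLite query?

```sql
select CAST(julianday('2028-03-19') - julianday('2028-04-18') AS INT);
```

12 days remain in March 2028 after the 19th (31 − 19).
Then 18 days into April 2028.
Total: 12 + 18 = 30.
The subtraction is earlier − later, so the result is −30 → -30.

-30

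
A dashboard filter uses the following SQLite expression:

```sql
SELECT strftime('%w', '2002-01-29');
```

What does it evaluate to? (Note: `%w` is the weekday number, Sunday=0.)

2002-01-29 is a Tuesday; with Sunday=0 that is 2.

2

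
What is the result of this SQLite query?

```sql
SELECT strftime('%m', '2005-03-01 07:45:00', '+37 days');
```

First apply '+37 days': 2005-03-01 07:45:00 → 2005-04-07 07:45:00.
`%m` extracts the 2-digit month (01-12): 04.

04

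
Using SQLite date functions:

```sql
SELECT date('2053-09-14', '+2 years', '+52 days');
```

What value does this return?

Adding +2 years to 2053-09-14 gives 2055-09-14.
Applying '+52 days' to 2055-09-14: counting 52 days forward gives 2055-11-05.

2055-11-05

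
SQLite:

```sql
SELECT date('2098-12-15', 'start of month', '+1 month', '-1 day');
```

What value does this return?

`start of month` rewinds 2098-12-15 to 2098-12-01.
Adding +1 month to 2098-12-01 gives 2099-01-01.
Going back 1 day from 2099-01-01 reaches 2098-12-31 (last day of December, 31 days).

2098-12-31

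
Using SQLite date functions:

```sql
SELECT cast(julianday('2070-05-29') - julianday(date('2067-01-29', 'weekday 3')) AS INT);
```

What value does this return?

`weekday 3` advances to the next Wednesday; 2067-01-29 is a Saturday, so it moves forward to 2067-02-02.
26 days remain in February 2067 after the 2nd (28 − 2).
Full months from March 2067 through April 2070 contribute their day counts.
Then 29 days into May 2070.
Total: 26 + 31 + 30 + 31 + 30 + 31 + 31 + 30 + 31 + 30 + 31 + 31 + 29 + 31 + 30 + 31 + 30 + 31 + 31 + 30 + 31 + 30 + 31 + 31 + 28 + 31 + 30 + 31 + 30 + 31 + 31 + 30 + 31 + 30 + 31 + 31 + 28 + 31 + 30 + 29 = 1212.

1212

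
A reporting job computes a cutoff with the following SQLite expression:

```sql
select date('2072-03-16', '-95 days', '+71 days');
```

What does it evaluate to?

Applying '-95 days' to 2072-03-16: counting 95 days back gives 2071-12-12.
Applying '+71 days' to 2071-12-12: counting 71 days forward gives 2072-02-21.

2072-02-21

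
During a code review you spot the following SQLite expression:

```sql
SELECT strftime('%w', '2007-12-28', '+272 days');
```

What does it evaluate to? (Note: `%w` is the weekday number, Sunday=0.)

4

First apply '+272 days': 2007-12-28 → 2008-09-25.
2008-09-25 is a Thursday; with Sunday=0 that is 4.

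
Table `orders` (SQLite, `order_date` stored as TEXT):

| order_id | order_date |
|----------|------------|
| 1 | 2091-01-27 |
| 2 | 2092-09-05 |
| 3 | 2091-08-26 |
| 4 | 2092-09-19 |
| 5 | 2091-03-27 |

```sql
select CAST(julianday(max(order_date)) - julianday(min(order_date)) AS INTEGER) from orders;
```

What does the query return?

601

MIN = 2091-01-27, MAX = 2092-09-19.
4 days remain in January 2091 after the 27th (31 − 27).
Full months from February 2091 through August 2092 contribute their day counts.
Then 19 days into September 2092.
Total: 4 + 28 + 31 + 30 + 31 + 30 + 31 + 31 + 30 + 31 + 30 + 31 + 31 + 29 + 31 + 30 + 31 + 30 + 31 + 31 + 19 = 601.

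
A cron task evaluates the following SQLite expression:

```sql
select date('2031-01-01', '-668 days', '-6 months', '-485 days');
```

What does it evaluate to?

2027-05-08

Applying '-668 days' to 2031-01-01: counting 668 days back gives 2029-03-04.
Adding -6 months to 2029-03-04 gives 2028-09-04.
Applying '-485 days' to 2028-09-04: counting 485 days back gives 2027-05-08.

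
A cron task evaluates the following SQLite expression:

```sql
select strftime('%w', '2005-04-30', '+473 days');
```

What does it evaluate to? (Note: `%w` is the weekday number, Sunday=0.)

First apply '+473 days': 2005-04-30 → 2006-08-16.
2006-08-16 is a Wednesday; with Sunday=0 that is 3.

3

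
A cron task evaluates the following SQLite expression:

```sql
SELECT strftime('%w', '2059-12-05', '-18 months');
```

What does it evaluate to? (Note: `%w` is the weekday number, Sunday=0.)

First apply '-18 months': 2059-12-05 → 2058-06-05.
2058-06-05 is a Wednesday; with Sunday=0 that is 3.

3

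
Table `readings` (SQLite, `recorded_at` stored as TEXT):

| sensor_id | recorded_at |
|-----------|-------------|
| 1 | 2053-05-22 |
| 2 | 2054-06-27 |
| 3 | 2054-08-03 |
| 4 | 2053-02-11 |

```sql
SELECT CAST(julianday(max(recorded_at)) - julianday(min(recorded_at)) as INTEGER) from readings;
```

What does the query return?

538

MIN = 2053-02-11, MAX = 2054-08-03.
17 days remain in February 2053 after the 11th (28 − 11).
Full months from March 2053 through July 2054 contribute their day counts.
Then 3 days into August 2054.
Total: 17 + 31 + 30 + 31 + 30 + 31 + 31 + 30 + 31 + 30 + 31 + 31 + 28 + 31 + 30 + 31 + 30 + 31 + 3 = 538.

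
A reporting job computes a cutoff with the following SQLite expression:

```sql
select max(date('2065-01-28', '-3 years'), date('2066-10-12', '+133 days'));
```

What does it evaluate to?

2067-02-22

date('2065-01-28', '-3 years') → 2062-01-28.
date('2066-10-12', '+133 days') → 2067-02-22.
Later of the two is 2067-02-22.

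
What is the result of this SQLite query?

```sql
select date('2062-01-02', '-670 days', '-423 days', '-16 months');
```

Applying '-670 days' to 2062-01-02: counting 670 days back gives 2060-03-03.
Applying '-423 days' to 2060-03-03: counting 423 days back gives 2059-01-05.
Adding -16 months to 2059-01-05 gives 2057-09-05.

2057-09-05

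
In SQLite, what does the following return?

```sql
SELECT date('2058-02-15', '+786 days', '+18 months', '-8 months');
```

Applying '+786 days' to 2058-02-15: counting 786 days forward gives 2060-04-11.
Adding +18 months to 2060-04-11 gives 2061-10-11.
Adding -8 months to 2061-10-11 gives 2061-02-11.

2061-02-11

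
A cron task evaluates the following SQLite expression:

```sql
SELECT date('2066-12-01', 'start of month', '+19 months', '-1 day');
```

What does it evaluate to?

2068-06-30

`start of month` rewinds 2066-12-01 to 2066-12-01.
Adding +19 months to 2066-12-01 gives 2068-07-01.
Going back 1 day from 2068-07-01 reaches 2068-06-30 (last day of June, 30 days).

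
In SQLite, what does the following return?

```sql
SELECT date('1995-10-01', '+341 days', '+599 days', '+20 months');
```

Applying '+341 days' to 1995-10-01: counting 341 days forward gives 1996-09-06.
Applying '+599 days' to 1996-09-06: counting 599 days forward gives 1998-04-28.
Adding +20 months to 1998-04-28 gives 1999-12-28.

1999-12-28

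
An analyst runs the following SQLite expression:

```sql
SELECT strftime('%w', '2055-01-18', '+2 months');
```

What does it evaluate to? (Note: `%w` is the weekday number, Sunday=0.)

First apply '+2 months': 2055-01-18 → 2055-03-18.
2055-03-18 is a Thursday; with Sunday=0 that is 4.

4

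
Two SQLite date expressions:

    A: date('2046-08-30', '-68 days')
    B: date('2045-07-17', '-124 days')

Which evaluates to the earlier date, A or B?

A = 2046-06-23.
B = 2045-03-15.
B is earlier.

B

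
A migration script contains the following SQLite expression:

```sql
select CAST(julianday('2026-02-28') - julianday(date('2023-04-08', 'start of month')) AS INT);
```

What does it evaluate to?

1064

`start of month` rewinds 2023-04-08 to 2023-04-01.
29 days remain in April 2023 after the 1st (30 − 1).
Full months from May 2023 through January 2026 contribute their day counts.
Then 28 days into February 2026.
Total: 29 + 31 + 30 + 31 + 31 + 30 + 31 + 30 + 31 + 31 + 29 + 31 + 30 + 31 + 30 + 31 + 31 + 30 + 31 + 30 + 31 + 31 + 28 + 31 + 30 + 31 + 30 + 31 + 31 + 30 + 31 + 30 + 31 + 31 + 28 = 1064.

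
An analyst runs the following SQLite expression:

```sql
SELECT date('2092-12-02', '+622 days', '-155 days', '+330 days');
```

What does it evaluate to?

Applying '+622 days' to 2092-12-02: counting 622 days forward gives 2094-08-16.
Applying '-155 days' to 2094-08-16: counting 155 days back gives 2094-03-14.
Applying '+330 days' to 2094-03-14: counting 330 days forward gives 2095-02-07.

2095-02-07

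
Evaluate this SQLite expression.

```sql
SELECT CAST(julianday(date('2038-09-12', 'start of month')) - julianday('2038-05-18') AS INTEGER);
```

106

`start of month` rewinds 2038-09-12 to 2038-09-01.
13 days remain in May 2038 after the 18th (31 − 18).
June 2038: 30 days.
July 2038: 31 days.
August 2038: 31 days.
Then 1 day into September 2038.
Total: 13 + 30 + 31 + 31 + 1 = 106.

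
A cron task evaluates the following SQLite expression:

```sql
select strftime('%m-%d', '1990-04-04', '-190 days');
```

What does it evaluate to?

09-26

First apply '-190 days': 1990-04-04 → 1989-09-26.
`%m-%d` extracts the month-day: 09-26.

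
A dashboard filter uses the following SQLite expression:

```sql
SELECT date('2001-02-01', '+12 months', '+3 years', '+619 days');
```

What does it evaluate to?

2006-10-13

Adding +12 months to 2001-02-01 gives 2002-02-01.
Adding +3 years to 2002-02-01 gives 2005-02-01.
Applying '+619 days' to 2005-02-01: counting 619 days forward gives 2006-10-13.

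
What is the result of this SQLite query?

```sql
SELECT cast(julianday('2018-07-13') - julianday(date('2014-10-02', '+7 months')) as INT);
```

Adding +7 months to 2014-10-02 gives 2015-05-02.
29 days remain in May 2015 after the 2nd (31 − 2).
Full months from June 2015 through June 2018 contribute their day counts.
Then 13 days into July 2018.
Total: 29 + 30 + 31 + 31 + 30 + 31 + 30 + 31 + 31 + 29 + 31 + 30 + 31 + 30 + 31 + 31 + 30 + 31 + 30 + 31 + 31 + 28 + 31 + 30 + 31 + 30 + 31 + 31 + 30 + 31 + 30 + 31 + 31 + 28 + 31 + 30 + 31 + 30 + 13 = 1168.

1168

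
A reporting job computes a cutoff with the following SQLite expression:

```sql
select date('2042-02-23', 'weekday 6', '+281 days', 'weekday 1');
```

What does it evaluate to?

2042-12-08

`weekday 6` advances to the next Saturday; 2042-02-23 is a Sunday, so it moves forward to 2042-03-01.
Applying '+281 days' to 2042-03-01: counting 281 days forward gives 2042-12-07.
`weekday 1` advances to the next Monday; 2042-12-07 is a Sunday, so it moves forward to 2042-12-08.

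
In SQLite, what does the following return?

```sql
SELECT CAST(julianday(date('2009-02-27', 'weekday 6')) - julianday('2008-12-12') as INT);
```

`weekday 6` advances to the next Saturday; 2009-02-27 is a Friday, so it moves forward to 2009-02-28.
19 days remain in December 2008 after the 12th (31 − 12).
January 2009: 31 days.
Then 28 days into February 2009.
Total: 19 + 31 + 28 = 78.

78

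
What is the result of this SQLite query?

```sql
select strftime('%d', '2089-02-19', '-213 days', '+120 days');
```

18

First apply '-213 days', '+120 days': 2089-02-19 → 2088-11-18.
`%d` extracts the 2-digit day of month: 18.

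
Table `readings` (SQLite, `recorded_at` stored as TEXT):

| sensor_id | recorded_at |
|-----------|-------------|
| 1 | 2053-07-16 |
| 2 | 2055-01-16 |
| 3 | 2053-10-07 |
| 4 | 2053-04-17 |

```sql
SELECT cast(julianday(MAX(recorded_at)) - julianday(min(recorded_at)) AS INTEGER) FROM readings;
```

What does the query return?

MIN = 2053-04-17, MAX = 2055-01-16.
13 days remain in April 2053 after the 17th (30 − 17).
Full months from May 2053 through December 2054 contribute their day counts.
Then 16 days into January 2055.
Total: 13 + 31 + 30 + 31 + 31 + 30 + 31 + 30 + 31 + 31 + 28 + 31 + 30 + 31 + 30 + 31 + 31 + 30 + 31 + 30 + 31 + 16 = 639.

639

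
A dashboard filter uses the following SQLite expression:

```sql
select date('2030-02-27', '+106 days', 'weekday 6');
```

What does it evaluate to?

2030-06-15

Applying '+106 days' to 2030-02-27: counting 106 days forward gives 2030-06-13.
`weekday 6` advances to the next Saturday; 2030-06-13 is a Thursday, so it moves forward to 2030-06-15.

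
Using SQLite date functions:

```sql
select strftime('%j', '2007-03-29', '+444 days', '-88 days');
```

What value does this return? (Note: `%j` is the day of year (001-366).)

First apply '+444 days', '-88 days': 2007-03-29 → 2008-03-19.
Day-of-year for 2008-03-19: days since 2008-01-01 inclusive = 79, zero-padded to 079.

079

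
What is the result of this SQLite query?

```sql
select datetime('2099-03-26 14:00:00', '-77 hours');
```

2099-03-23 09:00:00

-77 hours from 2099-03-26 14:00:00 is 2099-03-23 09:00:00 (crosses midnight).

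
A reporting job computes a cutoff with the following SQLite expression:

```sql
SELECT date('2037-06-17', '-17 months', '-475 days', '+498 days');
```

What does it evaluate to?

Adding -17 months to 2037-06-17 gives 2036-01-17.
Applying '-475 days' to 2036-01-17: counting 475 days back gives 2034-09-29.
Applying '+498 days' to 2034-09-29: counting 498 days forward gives 2036-02-09.

2036-02-09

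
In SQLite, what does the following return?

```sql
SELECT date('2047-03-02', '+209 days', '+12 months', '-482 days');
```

Applying '+209 days' to 2047-03-02: counting 209 days forward gives 2047-09-27.
Adding +12 months to 2047-09-27 gives 2048-09-27.
Applying '-482 days' to 2048-09-27: counting 482 days back gives 2047-06-03.

2047-06-03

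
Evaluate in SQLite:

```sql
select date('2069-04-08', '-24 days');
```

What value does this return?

Going back 8 days from 2069-04-08 reaches 2069-03-31 (last day of March, 31 days).
Going back 16 days within March lands on 2069-03-15.

2069-03-15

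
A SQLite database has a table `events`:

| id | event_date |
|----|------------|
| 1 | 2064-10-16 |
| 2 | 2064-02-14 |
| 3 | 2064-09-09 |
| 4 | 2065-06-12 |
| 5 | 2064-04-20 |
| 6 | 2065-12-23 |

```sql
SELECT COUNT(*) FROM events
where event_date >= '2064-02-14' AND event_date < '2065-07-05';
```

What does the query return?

Rows in [2064-02-14, 2065-07-05): 2064-10-16, 2064-02-14, 2064-09-09, 2065-06-12, 2064-04-20 → 5 rows.

5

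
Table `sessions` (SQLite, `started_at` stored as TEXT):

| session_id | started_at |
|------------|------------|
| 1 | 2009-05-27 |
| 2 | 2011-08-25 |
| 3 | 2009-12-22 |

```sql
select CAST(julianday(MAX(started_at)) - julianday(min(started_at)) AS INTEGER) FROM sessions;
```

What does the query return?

820

MIN = 2009-05-27, MAX = 2011-08-25.
4 days remain in May 2009 after the 27th (31 − 27).
Full months from June 2009 through July 2011 contribute their day counts.
Then 25 days into August 2011.
Total: 4 + 30 + 31 + 31 + 30 + 31 + 30 + 31 + 31 + 28 + 31 + 30 + 31 + 30 + 31 + 31 + 30 + 31 + 30 + 31 + 31 + 28 + 31 + 30 + 31 + 30 + 31 + 25 = 820.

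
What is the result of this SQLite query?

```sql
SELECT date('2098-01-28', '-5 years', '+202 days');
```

Adding -5 years to 2098-01-28 gives 2093-01-28.
Applying '+202 days' to 2093-01-28: counting 202 days forward gives 2093-08-18.

2093-08-18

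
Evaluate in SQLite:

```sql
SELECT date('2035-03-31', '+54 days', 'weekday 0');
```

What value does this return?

Applying '+54 days' to 2035-03-31: counting 54 days forward gives 2035-05-24.
`weekday 0` advances to the next Sunday; 2035-05-24 is a Thursday, so it moves forward to 2035-05-27.

2035-05-27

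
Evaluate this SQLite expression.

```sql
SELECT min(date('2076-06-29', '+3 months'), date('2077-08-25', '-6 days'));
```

2076-09-29

date('2076-06-29', '+3 months') → 2076-09-29.
date('2077-08-25', '-6 days') → 2077-08-19.
Earlier of the two is 2076-09-29.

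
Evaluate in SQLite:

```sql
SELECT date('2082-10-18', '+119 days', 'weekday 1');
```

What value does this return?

Applying '+119 days' to 2082-10-18: counting 119 days forward gives 2083-02-14.
`weekday 1` advances to the next Monday; 2083-02-14 is a Sunday, so it moves forward to 2083-02-15.

2083-02-15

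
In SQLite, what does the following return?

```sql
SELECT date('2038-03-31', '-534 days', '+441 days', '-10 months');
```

Applying '-534 days' to 2038-03-31: counting 534 days back gives 2036-10-13.
Applying '+441 days' to 2036-10-13: counting 441 days forward gives 2037-12-28.
Adding -10 months to 2037-12-28 gives 2037-02-28.

2037-02-28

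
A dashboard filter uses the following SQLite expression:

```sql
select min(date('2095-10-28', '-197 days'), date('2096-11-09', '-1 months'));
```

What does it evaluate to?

date('2095-10-28', '-197 days') → 2095-04-14.
date('2096-11-09', '-1 months') → 2096-10-09.
Earlier of the two is 2095-04-14.

2095-04-14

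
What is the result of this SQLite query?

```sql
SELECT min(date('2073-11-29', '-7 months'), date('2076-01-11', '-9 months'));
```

date('2073-11-29', '-7 months') → 2073-04-29.
date('2076-01-11', '-9 months') → 2075-04-11.
Earlier of the two is 2073-04-29.

2073-04-29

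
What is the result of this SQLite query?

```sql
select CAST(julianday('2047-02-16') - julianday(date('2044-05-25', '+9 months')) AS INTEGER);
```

721

Adding +9 months to 2044-05-25 gives 2045-02-25.
3 days remain in February 2045 after the 25th (28 − 25).
Full months from March 2045 through January 2047 contribute their day counts.
Then 16 days into February 2047.
Total: 3 + 31 + 30 + 31 + 30 + 31 + 31 + 30 + 31 + 30 + 31 + 31 + 28 + 31 + 30 + 31 + 30 + 31 + 31 + 30 + 31 + 30 + 31 + 31 + 16 = 721.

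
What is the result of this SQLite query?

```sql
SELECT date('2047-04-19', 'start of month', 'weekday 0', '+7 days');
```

2047-04-14

`start of month` rewinds 2047-04-19 to 2047-04-01.
`weekday 0` advances to the next Sunday; 2047-04-01 is a Monday, so it moves forward to 2047-04-07.
Advancing 7 more days within April lands on 2047-04-14.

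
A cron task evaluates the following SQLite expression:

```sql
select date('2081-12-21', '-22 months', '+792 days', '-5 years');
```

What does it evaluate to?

Adding -22 months to 2081-12-21 gives 2080-02-21.
Applying '+792 days' to 2080-02-21: counting 792 days forward gives 2082-04-23.
Adding -5 years to 2082-04-23 gives 2077-04-23.

2077-04-23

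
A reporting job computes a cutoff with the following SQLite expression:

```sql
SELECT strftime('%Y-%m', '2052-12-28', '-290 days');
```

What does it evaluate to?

First apply '-290 days': 2052-12-28 → 2052-03-13.
`%Y-%m` extracts the year-month: 2052-03.

2052-03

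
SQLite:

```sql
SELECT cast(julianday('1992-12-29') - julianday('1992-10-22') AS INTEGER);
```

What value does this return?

68

9 days remain in October 1992 after the 22nd (31 − 22).
November 1992: 30 days.
Then 29 days into December 1992.
Total: 9 + 30 + 29 = 68.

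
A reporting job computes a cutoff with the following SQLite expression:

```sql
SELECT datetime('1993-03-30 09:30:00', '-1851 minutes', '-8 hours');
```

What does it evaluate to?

1993-03-28 18:39:00

1851 minutes = 30h 51m; -1851 minutes from 1993-03-30 09:30:00 is 1993-03-29 02:39:00 (crosses midnight).
-8 hours from 1993-03-29 02:39:00 is 1993-03-28 18:39:00 (crosses midnight).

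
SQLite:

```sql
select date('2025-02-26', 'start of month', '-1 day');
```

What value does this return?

2025-01-31

`start of month` rewinds 2025-02-26 to 2025-02-01.
Going back 1 day from 2025-02-01 reaches 2025-01-31 (last day of January, 31 days).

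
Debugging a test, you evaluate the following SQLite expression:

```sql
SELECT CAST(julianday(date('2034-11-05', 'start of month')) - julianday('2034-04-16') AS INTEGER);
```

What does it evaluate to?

199

`start of month` rewinds 2034-11-05 to 2034-11-01.
14 days remain in April 2034 after the 16th (30 − 16).
Full months from May 2034 through October 2034 contribute their day counts.
Then 1 day into November 2034.
Total: 14 + 31 + 30 + 31 + 31 + 30 + 31 + 1 = 199.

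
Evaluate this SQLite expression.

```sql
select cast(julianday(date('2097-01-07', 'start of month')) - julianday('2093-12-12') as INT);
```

`start of month` rewinds 2097-01-07 to 2097-01-01.
19 days remain in December 2093 after the 12th (31 − 12).
Full months from January 2094 through December 2096 contribute their day counts.
Then 1 day into January 2097.
Total: 19 + 31 + 28 + 31 + 30 + 31 + 30 + 31 + 31 + 30 + 31 + 30 + 31 + 31 + 28 + 31 + 30 + 31 + 30 + 31 + 31 + 30 + 31 + 30 + 31 + 31 + 29 + 31 + 30 + 31 + 30 + 31 + 31 + 30 + 31 + 30 + 31 + 1 = 1116.

1116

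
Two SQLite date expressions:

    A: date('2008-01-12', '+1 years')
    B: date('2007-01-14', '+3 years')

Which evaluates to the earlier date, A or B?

A = 2009-01-12.
B = 2010-01-14.
A is earlier.

A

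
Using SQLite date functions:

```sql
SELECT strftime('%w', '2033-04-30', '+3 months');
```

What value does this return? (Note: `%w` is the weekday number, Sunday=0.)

First apply '+3 months': 2033-04-30 → 2033-07-30.
2033-07-30 is a Saturday; with Sunday=0 that is 6.

6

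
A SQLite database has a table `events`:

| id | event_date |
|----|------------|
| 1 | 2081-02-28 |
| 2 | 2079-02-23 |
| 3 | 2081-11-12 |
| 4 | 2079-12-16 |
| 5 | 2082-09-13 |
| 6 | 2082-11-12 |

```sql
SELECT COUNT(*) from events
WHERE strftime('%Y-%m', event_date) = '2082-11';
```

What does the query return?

Rows with year-month 2082-11: 2082-11-12 → 1.

1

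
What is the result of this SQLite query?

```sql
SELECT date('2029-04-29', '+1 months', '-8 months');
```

2028-09-29

Adding +1 month to 2029-04-29 gives 2029-05-29.
Adding -8 months to 2029-05-29 gives 2028-09-29.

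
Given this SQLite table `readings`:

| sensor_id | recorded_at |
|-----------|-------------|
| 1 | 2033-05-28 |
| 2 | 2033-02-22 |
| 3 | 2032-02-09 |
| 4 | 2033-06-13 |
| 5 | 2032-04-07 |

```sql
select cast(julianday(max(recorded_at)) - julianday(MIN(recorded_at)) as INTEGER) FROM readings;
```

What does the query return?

490

MIN = 2032-02-09, MAX = 2033-06-13.
20 days remain in February 2032 after the 9th (29 − 9).
Full months from March 2032 through May 2033 contribute their day counts.
Then 13 days into June 2033.
Total: 20 + 31 + 30 + 31 + 30 + 31 + 31 + 30 + 31 + 30 + 31 + 31 + 28 + 31 + 30 + 31 + 13 = 490.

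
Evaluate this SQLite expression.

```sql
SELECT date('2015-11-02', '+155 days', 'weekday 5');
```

Applying '+155 days' to 2015-11-02: counting 155 days forward gives 2016-04-05.
`weekday 5` advances to the next Friday; 2016-04-05 is a Tuesday, so it moves forward to 2016-04-08.

2016-04-08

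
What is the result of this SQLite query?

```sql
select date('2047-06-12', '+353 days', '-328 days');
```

Applying '+353 days' to 2047-06-12: counting 353 days forward gives 2048-05-30.
Applying '-328 days' to 2048-05-30: counting 328 days back gives 2047-07-07.

2047-07-07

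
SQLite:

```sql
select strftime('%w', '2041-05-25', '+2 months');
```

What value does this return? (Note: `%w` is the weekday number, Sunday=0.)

First apply '+2 months': 2041-05-25 → 2041-07-25.
2041-07-25 is a Thursday; with Sunday=0 that is 4.

4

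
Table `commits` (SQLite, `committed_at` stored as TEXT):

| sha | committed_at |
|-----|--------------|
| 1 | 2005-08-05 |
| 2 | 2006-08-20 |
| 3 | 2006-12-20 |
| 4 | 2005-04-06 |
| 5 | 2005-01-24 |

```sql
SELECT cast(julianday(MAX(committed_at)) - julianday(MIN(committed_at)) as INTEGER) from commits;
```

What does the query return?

695

MIN = 2005-01-24, MAX = 2006-12-20.
7 days remain in January 2005 after the 24th (31 − 24).
Full months from February 2005 through November 2006 contribute their day counts.
Then 20 days into December 2006.
Total: 7 + 28 + 31 + 30 + 31 + 30 + 31 + 31 + 30 + 31 + 30 + 31 + 31 + 28 + 31 + 30 + 31 + 30 + 31 + 31 + 30 + 31 + 30 + 20 = 695.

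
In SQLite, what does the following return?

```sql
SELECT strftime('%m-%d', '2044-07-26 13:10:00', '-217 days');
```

12-22

First apply '-217 days': 2044-07-26 13:10:00 → 2043-12-22 13:10:00.
`%m-%d` extracts the month-day: 12-22.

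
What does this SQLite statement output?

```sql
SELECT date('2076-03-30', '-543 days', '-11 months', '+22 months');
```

2075-09-04

Applying '-543 days' to 2076-03-30: counting 543 days back gives 2074-10-04.
Adding -11 months to 2074-10-04 gives 2073-11-04.
Adding +22 months to 2073-11-04 gives 2075-09-04.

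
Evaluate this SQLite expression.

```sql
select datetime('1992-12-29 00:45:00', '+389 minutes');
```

389 minutes = 6h 29m; +389 minutes from 1992-12-29 00:45:00 is 1992-12-29 07:14:00.

1992-12-29 07:14:00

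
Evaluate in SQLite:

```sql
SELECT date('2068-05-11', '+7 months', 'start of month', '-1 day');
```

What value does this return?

Adding +7 months to 2068-05-11 gives 2068-12-11.
`start of month` rewinds 2068-12-11 to 2068-12-01.
Going back 1 day from 2068-12-01 reaches 2068-11-30 (last day of November, 30 days).

2068-11-30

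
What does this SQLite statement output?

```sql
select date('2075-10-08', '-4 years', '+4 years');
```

2075-10-08

Adding -4 years to 2075-10-08 gives 2071-10-08.
Adding +4 years to 2071-10-08 gives 2075-10-08.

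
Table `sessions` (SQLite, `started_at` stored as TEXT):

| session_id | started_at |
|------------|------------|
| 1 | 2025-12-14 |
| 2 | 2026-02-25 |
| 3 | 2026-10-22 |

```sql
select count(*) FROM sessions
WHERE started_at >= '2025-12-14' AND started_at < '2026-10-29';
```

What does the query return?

3

Rows in [2025-12-14, 2026-10-29): 2025-12-14, 2026-02-25, 2026-10-22 → 3 rows.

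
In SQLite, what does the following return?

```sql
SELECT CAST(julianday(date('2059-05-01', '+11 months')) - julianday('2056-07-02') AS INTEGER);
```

1369

Adding +11 months to 2059-05-01 gives 2060-04-01.
29 days remain in July 2056 after the 2nd (31 − 2).
Full months from August 2056 through March 2060 contribute their day counts.
Then 1 day into April 2060.
Total: 29 + 31 + 30 + 31 + 30 + 31 + 31 + 28 + 31 + 30 + 31 + 30 + 31 + 31 + 30 + 31 + 30 + 31 + 31 + 28 + 31 + 30 + 31 + 30 + 31 + 31 + 30 + 31 + 30 + 31 + 31 + 28 + 31 + 30 + 31 + 30 + 31 + 31 + 30 + 31 + 30 + 31 + 31 + 29 + 31 + 1 = 1369.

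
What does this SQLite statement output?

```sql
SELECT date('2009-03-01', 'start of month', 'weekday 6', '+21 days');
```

`start of month` rewinds 2009-03-01 to 2009-03-01.
`weekday 6` advances to the next Saturday; 2009-03-01 is a Sunday, so it moves forward to 2009-03-07.
Advancing 21 more days within March lands on 2009-03-28.

2009-03-28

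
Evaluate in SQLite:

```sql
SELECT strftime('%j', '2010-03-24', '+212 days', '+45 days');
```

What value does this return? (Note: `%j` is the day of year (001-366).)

First apply '+212 days', '+45 days': 2010-03-24 → 2010-12-06.
Day-of-year for 2010-12-06: days since 2010-01-01 inclusive = 340, zero-padded to 340.

340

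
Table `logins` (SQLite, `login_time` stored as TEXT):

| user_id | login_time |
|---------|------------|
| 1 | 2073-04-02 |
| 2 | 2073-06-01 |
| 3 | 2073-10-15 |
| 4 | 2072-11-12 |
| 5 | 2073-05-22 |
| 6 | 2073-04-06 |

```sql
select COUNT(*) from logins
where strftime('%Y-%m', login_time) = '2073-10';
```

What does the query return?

1

Rows with year-month 2073-10: 2073-10-15 → 1.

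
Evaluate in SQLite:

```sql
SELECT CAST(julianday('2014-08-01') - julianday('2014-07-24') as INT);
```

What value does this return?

7 days remain in July 2014 after the 24th (31 − 24).
Then 1 day into August 2014.
Total: 7 + 1 = 8.

8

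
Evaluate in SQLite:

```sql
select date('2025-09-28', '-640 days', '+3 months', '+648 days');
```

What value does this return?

Applying '-640 days' to 2025-09-28: counting 640 days back gives 2023-12-28.
Adding +3 months to 2023-12-28 gives 2024-03-28.
Applying '+648 days' to 2024-03-28: counting 648 days forward gives 2026-01-05.

2026-01-05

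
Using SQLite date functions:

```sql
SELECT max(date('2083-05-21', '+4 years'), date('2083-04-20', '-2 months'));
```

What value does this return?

2087-05-21

date('2083-05-21', '+4 years') → 2087-05-21.
date('2083-04-20', '-2 months') → 2083-02-20.
Later of the two is 2087-05-21.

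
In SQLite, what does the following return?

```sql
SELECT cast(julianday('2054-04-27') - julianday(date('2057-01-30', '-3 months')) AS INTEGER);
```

-917

Adding -3 months to 2057-01-30 gives 2056-10-30.
3 days remain in April 2054 after the 27th (30 − 27).
Full months from May 2054 through September 2056 contribute their day counts.
Then 30 days into October 2056.
Total: 3 + 31 + 30 + 31 + 31 + 30 + 31 + 30 + 31 + 31 + 28 + 31 + 30 + 31 + 30 + 31 + 31 + 30 + 31 + 30 + 31 + 31 + 29 + 31 + 30 + 31 + 30 + 31 + 31 + 30 + 30 = 917.
The subtraction is earlier − later, so the result is −917 → -917.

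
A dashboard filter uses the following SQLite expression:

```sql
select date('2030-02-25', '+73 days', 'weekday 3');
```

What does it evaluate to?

Applying '+73 days' to 2030-02-25: counting 73 days forward gives 2030-05-09.
`weekday 3` advances to the next Wednesday; 2030-05-09 is a Thursday, so it moves forward to 2030-05-15.

2030-05-15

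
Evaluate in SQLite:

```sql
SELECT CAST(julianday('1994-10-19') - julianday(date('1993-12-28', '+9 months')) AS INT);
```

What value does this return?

21

Adding +9 months to 1993-12-28 gives 1994-09-28.
2 days remain in September 1994 after the 28th (30 − 28).
Then 19 days into October 1994.
Total: 2 + 19 = 21.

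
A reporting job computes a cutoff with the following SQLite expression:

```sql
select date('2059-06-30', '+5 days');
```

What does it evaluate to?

June 2059 has 30 days; 0 remain after the 30th, so 1 days reach 2059-07-01.
Advancing 4 more days within July lands on 2059-07-05.

2059-07-05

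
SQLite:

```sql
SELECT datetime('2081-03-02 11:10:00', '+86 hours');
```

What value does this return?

+86 hours from 2081-03-02 11:10:00 is 2081-03-06 01:10:00 (crosses midnight).

2081-03-06 01:10:00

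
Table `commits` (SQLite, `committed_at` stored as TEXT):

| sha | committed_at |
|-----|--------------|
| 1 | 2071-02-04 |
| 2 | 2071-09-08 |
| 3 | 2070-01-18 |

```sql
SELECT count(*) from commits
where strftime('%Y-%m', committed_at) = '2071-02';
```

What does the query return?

1

Rows with year-month 2071-02: 2071-02-04 → 1.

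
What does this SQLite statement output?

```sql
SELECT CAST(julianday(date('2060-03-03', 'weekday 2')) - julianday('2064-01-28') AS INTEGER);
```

-1420

`weekday 2` advances to the next Tuesday; 2060-03-03 is a Wednesday, so it moves forward to 2060-03-09.
22 days remain in March 2060 after the 9th (31 − 9).
Full months from April 2060 through December 2063 contribute their day counts.
Then 28 days into January 2064.
Total: 22 + 30 + 31 + 30 + 31 + 31 + 30 + 31 + 30 + 31 + 31 + 28 + 31 + 30 + 31 + 30 + 31 + 31 + 30 + 31 + 30 + 31 + 31 + 28 + 31 + 30 + 31 + 30 + 31 + 31 + 30 + 31 + 30 + 31 + 31 + 28 + 31 + 30 + 31 + 30 + 31 + 31 + 30 + 31 + 30 + 31 + 28 = 1420.
The subtraction is earlier − later, so the result is −1420 → -1420.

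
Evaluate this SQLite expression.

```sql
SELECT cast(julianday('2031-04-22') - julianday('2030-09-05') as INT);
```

229

25 days remain in September 2030 after the 5th (30 − 5).
Full months from October 2030 through March 2031 contribute their day counts.
Then 22 days into April 2031.
Total: 25 + 31 + 30 + 31 + 31 + 28 + 31 + 22 = 229.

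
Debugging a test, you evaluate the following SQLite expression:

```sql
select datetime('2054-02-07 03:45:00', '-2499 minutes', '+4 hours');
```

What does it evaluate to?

2054-02-05 14:06:00

2499 minutes = 41h 39m; -2499 minutes from 2054-02-07 03:45:00 is 2054-02-05 10:06:00 (crosses midnight).
+4 hours from 2054-02-05 10:06:00 is 2054-02-05 14:06:00.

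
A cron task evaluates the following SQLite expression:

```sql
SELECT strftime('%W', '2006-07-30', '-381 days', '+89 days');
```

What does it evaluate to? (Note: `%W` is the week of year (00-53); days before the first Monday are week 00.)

41

First apply '-381 days', '+89 days': 2006-07-30 → 2005-10-11.
2005-10-11 is a Tuesday. SQLite's %W counts Mondays since the year started; the result is 41.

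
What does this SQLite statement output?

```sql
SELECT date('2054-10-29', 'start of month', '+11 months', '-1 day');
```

`start of month` rewinds 2054-10-29 to 2054-10-01.
Adding +11 months to 2054-10-01 gives 2055-09-01.
Going back 1 day from 2055-09-01 reaches 2055-08-31 (last day of August, 31 days).

2055-08-31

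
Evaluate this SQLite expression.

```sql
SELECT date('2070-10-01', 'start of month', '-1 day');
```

2070-09-30

`start of month` rewinds 2070-10-01 to 2070-10-01.
Going back 1 day from 2070-10-01 reaches 2070-09-30 (last day of September, 30 days).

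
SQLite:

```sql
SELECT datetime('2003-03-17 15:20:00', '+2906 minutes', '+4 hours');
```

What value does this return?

2906 minutes = 48h 26m; +2906 minutes from 2003-03-17 15:20:00 is 2003-03-19 15:46:00 (crosses midnight).
+4 hours from 2003-03-19 15:46:00 is 2003-03-19 19:46:00.

2003-03-19 19:46:00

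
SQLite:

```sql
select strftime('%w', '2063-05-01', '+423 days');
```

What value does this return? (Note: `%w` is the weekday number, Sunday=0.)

5

First apply '+423 days': 2063-05-01 → 2064-06-27.
2064-06-27 is a Friday; with Sunday=0 that is 5.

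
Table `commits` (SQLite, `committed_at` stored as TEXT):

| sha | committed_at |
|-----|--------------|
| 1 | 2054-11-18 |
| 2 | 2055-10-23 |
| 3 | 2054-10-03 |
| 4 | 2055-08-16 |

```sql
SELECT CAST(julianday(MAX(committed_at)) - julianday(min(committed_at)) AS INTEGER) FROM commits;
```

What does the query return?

385

MIN = 2054-10-03, MAX = 2055-10-23.
28 days remain in October 2054 after the 3rd (31 − 3).
Full months from November 2054 through September 2055 contribute their day counts.
Then 23 days into October 2055.
Total: 28 + 30 + 31 + 31 + 28 + 31 + 30 + 31 + 30 + 31 + 31 + 30 + 23 = 385.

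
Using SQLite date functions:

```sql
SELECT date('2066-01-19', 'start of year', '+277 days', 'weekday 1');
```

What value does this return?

`start of year` rewinds 2066-01-19 to 2066-01-01.
Applying '+277 days' to 2066-01-01: counting 277 days forward gives 2066-10-05.
`weekday 1` advances to the next Monday; 2066-10-05 is a Tuesday, so it moves forward to 2066-10-11.

2066-10-11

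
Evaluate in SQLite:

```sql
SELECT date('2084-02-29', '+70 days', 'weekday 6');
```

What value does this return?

2084-05-13

Applying '+70 days' to 2084-02-29: counting 70 days forward gives 2084-05-09.
`weekday 6` advances to the next Saturday; 2084-05-09 is a Tuesday, so it moves forward to 2084-05-13.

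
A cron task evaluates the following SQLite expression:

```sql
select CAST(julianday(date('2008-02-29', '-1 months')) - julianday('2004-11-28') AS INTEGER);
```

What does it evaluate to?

Adding -1 month to 2008-02-29 gives 2008-01-29.
2 days remain in November 2004 after the 28th (30 − 28).
Full months from December 2004 through December 2007 contribute their day counts.
Then 29 days into January 2008.
Total: 2 + 31 + 31 + 28 + 31 + 30 + 31 + 30 + 31 + 31 + 30 + 31 + 30 + 31 + 31 + 28 + 31 + 30 + 31 + 30 + 31 + 31 + 30 + 31 + 30 + 31 + 31 + 28 + 31 + 30 + 31 + 30 + 31 + 31 + 30 + 31 + 30 + 31 + 29 = 1157.

1157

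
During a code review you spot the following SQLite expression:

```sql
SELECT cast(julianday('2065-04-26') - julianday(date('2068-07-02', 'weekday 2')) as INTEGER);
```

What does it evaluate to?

-1164

`weekday 2` advances to the next Tuesday; 2068-07-02 is a Monday, so it moves forward to 2068-07-03.
4 days remain in April 2065 after the 26th (30 − 26).
Full months from May 2065 through June 2068 contribute their day counts.
Then 3 days into July 2068.
Total: 4 + 31 + 30 + 31 + 31 + 30 + 31 + 30 + 31 + 31 + 28 + 31 + 30 + 31 + 30 + 31 + 31 + 30 + 31 + 30 + 31 + 31 + 28 + 31 + 30 + 31 + 30 + 31 + 31 + 30 + 31 + 30 + 31 + 31 + 29 + 31 + 30 + 31 + 30 + 3 = 1164.
The subtraction is earlier − later, so the result is −1164 → -1164.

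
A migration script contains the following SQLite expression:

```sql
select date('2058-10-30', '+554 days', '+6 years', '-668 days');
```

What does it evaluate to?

Applying '+554 days' to 2058-10-30: counting 554 days forward gives 2060-05-06.
Adding +6 years to 2060-05-06 gives 2066-05-06.
Applying '-668 days' to 2066-05-06: counting 668 days back gives 2064-07-07.

2064-07-07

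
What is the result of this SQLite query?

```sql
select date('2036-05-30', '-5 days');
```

2036-05-25

Going back 5 days within May lands on 2036-05-25.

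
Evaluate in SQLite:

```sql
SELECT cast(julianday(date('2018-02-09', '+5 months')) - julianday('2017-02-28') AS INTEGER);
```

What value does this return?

Adding +5 months to 2018-02-09 gives 2018-07-09.
0 days remain in February 2017 after the 28th (28 − 28).
Full months from March 2017 through June 2018 contribute their day counts.
Then 9 days into July 2018.
Total: 0 + 31 + 30 + 31 + 30 + 31 + 31 + 30 + 31 + 30 + 31 + 31 + 28 + 31 + 30 + 31 + 30 + 9 = 496.

496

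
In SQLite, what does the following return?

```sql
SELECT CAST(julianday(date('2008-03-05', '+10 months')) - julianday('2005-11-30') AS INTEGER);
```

1132

Adding +10 months to 2008-03-05 gives 2009-01-05.
0 days remain in November 2005 after the 30th (30 − 30).
Full months from December 2005 through December 2008 contribute their day counts.
Then 5 days into January 2009.
Total: 0 + 31 + 31 + 28 + 31 + 30 + 31 + 30 + 31 + 31 + 30 + 31 + 30 + 31 + 31 + 28 + 31 + 30 + 31 + 30 + 31 + 31 + 30 + 31 + 30 + 31 + 31 + 29 + 31 + 30 + 31 + 30 + 31 + 31 + 30 + 31 + 30 + 31 + 5 = 1132.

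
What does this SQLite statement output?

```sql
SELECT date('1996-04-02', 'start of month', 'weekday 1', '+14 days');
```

`start of month` rewinds 1996-04-02 to 1996-04-01.
`weekday 1` advances to the next Monday; 1996-04-01 is already a Monday, so it stays at 1996-04-01.
Advancing 14 more days within April lands on 1996-04-15.

1996-04-15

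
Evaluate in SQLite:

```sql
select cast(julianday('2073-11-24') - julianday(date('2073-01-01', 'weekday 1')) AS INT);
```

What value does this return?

`weekday 1` advances to the next Monday; 2073-01-01 is a Sunday, so it moves forward to 2073-01-02.
29 days remain in January 2073 after the 2nd (31 − 2).
Full months from February 2073 through October 2073 contribute their day counts.
Then 24 days into November 2073.
Total: 29 + 28 + 31 + 30 + 31 + 30 + 31 + 31 + 30 + 31 + 24 = 326.

326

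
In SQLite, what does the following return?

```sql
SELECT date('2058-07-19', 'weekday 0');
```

`weekday 0` advances to the next Sunday; 2058-07-19 is a Friday, so it moves forward to 2058-07-21.

2058-07-21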